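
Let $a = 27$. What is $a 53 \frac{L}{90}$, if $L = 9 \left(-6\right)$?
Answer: $- \frac{4293}{5} \approx -858.6$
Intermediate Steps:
$L = -54$
$a 53 \frac{L}{90} = 27 \cdot 53 \left(- \frac{54}{90}\right) = 1431 \left(\left(-54\right) \frac{1}{90}\right) = 1431 \left(- \frac{3}{5}\right) = - \frac{4293}{5}$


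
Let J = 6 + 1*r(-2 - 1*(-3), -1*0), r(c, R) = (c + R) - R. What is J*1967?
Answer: 13769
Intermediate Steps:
r(c, R) = c (r(c, R) = (R + c) - R = c)
J = 7 (J = 6 + 1*(-2 - 1*(-3)) = 6 + 1*(-2 + 3) = 6 + 1*1 = 6 + 1 = 7)
J*1967 = 7*1967 = 13769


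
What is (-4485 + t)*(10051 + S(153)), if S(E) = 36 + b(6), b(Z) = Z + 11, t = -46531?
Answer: -515465664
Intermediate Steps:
b(Z) = 11 + Z
S(E) = 53 (S(E) = 36 + (11 + 6) = 36 + 17 = 53)
(-4485 + t)*(10051 + S(153)) = (-4485 - 46531)*(10051 + 53) = -51016*10104 = -515465664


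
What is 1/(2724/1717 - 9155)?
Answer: -1717/15716411 ≈ -0.00010925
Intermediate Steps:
1/(2724/1717 - 9155) = 1/(-15716411/1717) = -1717/15716411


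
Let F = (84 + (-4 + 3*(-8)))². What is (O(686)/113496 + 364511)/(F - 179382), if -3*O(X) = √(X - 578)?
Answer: -52073/25178 + √3/10001608008 ≈ -2.0682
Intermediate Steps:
O(X) = -√(-578 + X)/3 (O(X) = -√(X - 578)/3 = -√(-578 + X)/3)
F = 3136 (F = (84 + (-4 - 24))² = (84 - 28)² = 56² = 3136)
(O(686)/113496 + 364511)/(F - 179382) = (-√(-578 + 686)/3/113496 + 364511)/(3136 - 179382) = (-2*√3*(1/113496) + 364511)/(-176246) = (-2*√3*(1/113496) + 364511)*(-1/176246) = (-√3/56748 + 364511)*(-1/176246) = (364511 - √3/56748)*(-1/176246) = -52073/25178 + √3/10001608008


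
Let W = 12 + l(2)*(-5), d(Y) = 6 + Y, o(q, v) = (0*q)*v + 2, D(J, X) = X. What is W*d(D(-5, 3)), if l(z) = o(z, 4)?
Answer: 18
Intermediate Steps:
o(q, v) = 2 (o(q, v) = 0*v + 2 = 0 + 2 = 2)
l(z) = 2
W = 2 (W = 12 + 2*(-5) = 12 - 10 = 2)
W*d(D(-5, 3)) = 2*(6 + 3) = 2*9 = 18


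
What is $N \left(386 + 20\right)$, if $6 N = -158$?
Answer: $- \frac{32074}{3} \approx -10691.0$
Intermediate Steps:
$N = - \frac{79}{3}$ ($N = \frac{1}{6} \left(-158\right) = - \frac{79}{3} \approx -26.333$)
$N \left(386 + 20\right) = - \frac{79 \left(386 + 20\right)}{3} = \left(- \frac{79}{3}\right) 406 = - \frac{32074}{3}$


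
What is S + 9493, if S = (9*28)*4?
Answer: 10501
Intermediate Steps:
S = 1008 (S = 252*4 = 1008)
S + 9493 = 1008 + 9493 = 10501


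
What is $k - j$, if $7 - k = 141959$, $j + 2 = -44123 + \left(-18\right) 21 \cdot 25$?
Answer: $-88377$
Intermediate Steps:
$j = -53575$ ($j = -2 - \left(44123 - \left(-18\right) 21 \cdot 25\right) = -2 - 53573 = -53575$)
$k = -141952$ ($k = 7 - 141959 = -141952$)
$k - j = -141952 - -53575 = -141952 + 53575 = -88377$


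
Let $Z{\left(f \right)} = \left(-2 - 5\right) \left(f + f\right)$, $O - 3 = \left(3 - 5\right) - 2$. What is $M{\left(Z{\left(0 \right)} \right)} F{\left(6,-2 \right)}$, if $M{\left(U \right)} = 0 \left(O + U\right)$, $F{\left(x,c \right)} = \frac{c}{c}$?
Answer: $0$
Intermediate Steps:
$O = -1$ ($O = 3 + \left(\left(3 - 5\right) - 2\right) = 3 - 4 = -1$)
$F{\left(x,c \right)} = 1$
$Z{\left(f \right)} = - 14 f$ ($Z{\left(f \right)} = - 7 \cdot 2 f = - 14 f$)
$M{\left(U \right)} = 0$ ($M{\left(U \right)} = 0 \left(-1 + U\right) = 0$)
$M{\left(Z{\left(0 \right)} \right)} F{\left(6,-2 \right)} = 0 \cdot 1 = 0$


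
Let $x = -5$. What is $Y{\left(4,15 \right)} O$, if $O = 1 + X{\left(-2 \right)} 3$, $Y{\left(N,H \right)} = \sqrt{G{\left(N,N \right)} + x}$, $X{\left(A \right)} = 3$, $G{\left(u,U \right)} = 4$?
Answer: $10 i \approx 10.0 i$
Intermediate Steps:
$Y{\left(N,H \right)} = i$ ($Y{\left(N,H \right)} = \sqrt{4 - 5} = \sqrt{-1} = i$)
$O = 10$ ($O = 1 + 3 \cdot 3 = 1 + 9 = 10$)
$Y{\left(4,15 \right)} O = i 10 = 10 i$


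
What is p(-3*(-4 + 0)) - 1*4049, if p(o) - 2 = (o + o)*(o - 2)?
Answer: -3807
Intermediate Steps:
p(o) = 2 + 2*o*(-2 + o) (p(o) = 2 + (o + o)*(o - 2) = 2 + (2*o)*(-2 + o) = 2 + 2*o*(-2 + o))
p(-3*(-4 + 0)) - 1*4049 = (2 - (-12)*(-4 + 0) + 2*(-3*(-4 + 0))²) - 1*4049 = (2 - (-12)*(-4) + 2*(-3*(-4))²) - 4049 = (2 - 4*12 + 2*12²) - 4049 = (2 - 48 + 2*144) - 4049 = (2 - 48 + 288) - 4049 = 242 - 4049 = -3807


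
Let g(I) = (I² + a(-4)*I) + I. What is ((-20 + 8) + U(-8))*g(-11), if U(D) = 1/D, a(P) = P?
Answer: -7469/4 ≈ -1867.3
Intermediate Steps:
g(I) = I² - 3*I (g(I) = (I² - 4*I) + I = I² - 3*I)
((-20 + 8) + U(-8))*g(-11) = ((-20 + 8) + 1/(-8))*(-11*(-3 - 11)) = (-12 - ⅛)*(-11*(-14)) = -97/8*154 = -7469/4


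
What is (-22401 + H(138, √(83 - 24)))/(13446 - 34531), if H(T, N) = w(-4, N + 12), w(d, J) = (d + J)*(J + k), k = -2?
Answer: 22262/21085 - 18*√59/21085 ≈ 1.0493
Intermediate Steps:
w(d, J) = (-2 + J)*(J + d) (w(d, J) = (d + J)*(J - 2) = (J + d)*(-2 + J) = (-2 + J)*(J + d))
H(T, N) = -64 + (12 + N)² - 6*N (H(T, N) = (N + 12)² - 2*(N + 12) - 2*(-4) + (N + 12)*(-4) = (12 + N)² - 2*(12 + N) + 8 + (12 + N)*(-4) = (12 + N)² + (-24 - 2*N) + 8 + (-48 - 4*N) = -64 + (12 + N)² - 6*N)
(-22401 + H(138, √(83 - 24)))/(13446 - 34531) = (-22401 + (80 + (√(83 - 24))² + 18*√(83 - 24)))/(13446 - 34531) = (-22401 + (80 + (√59)² + 18*√59))/(-21085) = (-22401 + (80 + 59 + 18*√59))*(-1/21085) = (-22401 + (139 + 18*√59))*(-1/21085) = (-22262 + 18*√59)*(-1/21085) = 22262/21085 - 18*√59/21085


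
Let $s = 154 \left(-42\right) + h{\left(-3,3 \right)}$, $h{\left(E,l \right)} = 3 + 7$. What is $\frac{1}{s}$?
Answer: $- \frac{1}{6458} \approx -0.00015485$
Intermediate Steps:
$h{\left(E,l \right)} = 10$
$s = -6458$ ($s = 154 \left(-42\right) + 10 = -6468 + 10 = -6458$)
$\frac{1}{s} = \frac{1}{-6458} = - \frac{1}{6458}$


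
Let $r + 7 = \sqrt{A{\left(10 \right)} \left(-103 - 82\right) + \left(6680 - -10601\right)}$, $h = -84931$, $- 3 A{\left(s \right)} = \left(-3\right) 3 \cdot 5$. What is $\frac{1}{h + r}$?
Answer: $- \frac{42469}{3607224669} - \frac{\sqrt{14506}}{7214449338} \approx -1.179 \cdot 10^{-5}$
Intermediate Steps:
$A{\left(s \right)} = 15$ ($A{\left(s \right)} = - \frac{\left(-3\right) 3 \cdot 5}{3} = - \frac{\left(-9\right) 5}{3} = \left(- \frac{1}{3}\right) \left(-45\right) = 15$)
$r = -7 + \sqrt{14506}$ ($r = -7 + \sqrt{15 \left(-103 - 82\right) + \left(6680 - -10601\right)} = -7 + \sqrt{15 \left(-185\right) + \left(6680 + 10601\right)} = -7 + \sqrt{-2775 + 17281} = -7 + \sqrt{14506} \approx 113.44$)
$\frac{1}{h + r} = \frac{1}{-84931 - \left(7 - \sqrt{14506}\right)} = \frac{1}{-84938 + \sqrt{14506}}$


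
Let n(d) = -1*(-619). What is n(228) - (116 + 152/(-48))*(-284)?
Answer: 97991/3 ≈ 32664.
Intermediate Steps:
n(d) = 619
n(228) - (116 + 152/(-48))*(-284) = 619 - (116 + 152/(-48))*(-284) = 619 - (116 + 152*(-1/48))*(-284) = 619 - (116 - 19/6)*(-284) = 619 - 677*(-284)/6 = 619 - 1*(-96134/3) = 619 + 96134/3 = 97991/3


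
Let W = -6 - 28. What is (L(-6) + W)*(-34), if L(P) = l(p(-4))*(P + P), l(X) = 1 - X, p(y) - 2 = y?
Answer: 2380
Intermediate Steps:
p(y) = 2 + y
W = -34
L(P) = 6*P (L(P) = (1 - (2 - 4))*(P + P) = (1 - 1*(-2))*(2*P) = (1 + 2)*(2*P) = 3*(2*P) = 6*P)
(L(-6) + W)*(-34) = (6*(-6) - 34)*(-34) = (-36 - 34)*(-34) = -70*(-34) = 2380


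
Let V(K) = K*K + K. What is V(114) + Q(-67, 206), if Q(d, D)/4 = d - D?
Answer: 12018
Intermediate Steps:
V(K) = K + K**2 (V(K) = K**2 + K = K + K**2)
Q(d, D) = -4*D + 4*d (Q(d, D) = 4*(d - D) = -4*D + 4*d)
V(114) + Q(-67, 206) = 114*(1 + 114) + (-4*206 + 4*(-67)) = 114*115 + (-824 - 268) = 13110 - 1092 = 12018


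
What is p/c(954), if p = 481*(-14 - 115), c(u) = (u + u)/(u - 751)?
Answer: -4198649/636 ≈ -6601.6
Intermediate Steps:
c(u) = 2*u/(-751 + u) (c(u) = (2*u)/(-751 + u) = 2*u/(-751 + u))
p = -62049 (p = 481*(-129) = -62049)
p/c(954) = -62049/(2*954/(-751 + 954)) = -62049/(2*954/203) = -62049/(2*954*(1/203)) = -62049/1908/203 = -62049*203/1908 = -4198649/636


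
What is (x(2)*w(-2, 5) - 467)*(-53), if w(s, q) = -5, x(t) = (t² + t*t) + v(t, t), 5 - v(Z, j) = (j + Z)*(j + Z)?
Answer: 23956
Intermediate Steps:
v(Z, j) = 5 - (Z + j)² (v(Z, j) = 5 - (j + Z)*(j + Z) = 5 - (Z + j)*(Z + j) = 5 - (Z + j)²)
x(t) = 5 - 2*t² (x(t) = (t² + t*t) + (5 - (t + t)²) = (t² + t²) + (5 - (2*t)²) = 2*t² + (5 - 4*t²) = 5 - 2*t²)
(x(2)*w(-2, 5) - 467)*(-53) = ((5 - 2*2²)*(-5) - 467)*(-53) = ((5 - 2*4)*(-5) - 467)*(-53) = ((5 - 8)*(-5) - 467)*(-53) = (-3*(-5) - 467)*(-53) = (15 - 467)*(-53) = -452*(-53) = 23956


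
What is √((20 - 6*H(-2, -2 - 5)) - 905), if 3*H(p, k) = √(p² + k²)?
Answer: √(-885 - 2*√53) ≈ 29.993*I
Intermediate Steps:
H(p, k) = √(k² + p²)/3 (H(p, k) = √(p² + k²)/3 = √(k² + p²)/3)
√((20 - 6*H(-2, -2 - 5)) - 905) = √((20 - 2*√((-2 - 5)² + (-2)²)) - 905) = √((20 - 2*√((-7)² + 4)) - 905) = √((20 - 2*√(49 + 4)) - 905) = √((20 - 2*√53) - 905) = √(-885 - 2*√53)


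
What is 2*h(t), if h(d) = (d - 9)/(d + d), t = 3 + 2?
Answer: -⅘ ≈ -0.80000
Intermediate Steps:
t = 5
h(d) = (-9 + d)/(2*d) (h(d) = (-9 + d)/((2*d)) = (-9 + d)*(1/(2*d)) = (-9 + d)/(2*d))
2*h(t) = 2*((½)*(-9 + 5)/5) = 2*((½)*(⅕)*(-4)) = 2*(-⅖) = -⅘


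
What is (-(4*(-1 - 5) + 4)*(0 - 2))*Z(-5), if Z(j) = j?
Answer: 200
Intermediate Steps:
(-(4*(-1 - 5) + 4)*(0 - 2))*Z(-5) = -(4*(-1 - 5) + 4)*(0 - 2)*(-5) = -(4*(-6) + 4)*(-2)*(-5) = -(-24 + 4)*(-2)*(-5) = -(-20)*(-2)*(-5) = -1*40*(-5) = -40*(-5) = 200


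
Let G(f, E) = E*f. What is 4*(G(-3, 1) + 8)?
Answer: 20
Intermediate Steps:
4*(G(-3, 1) + 8) = 4*(1*(-3) + 8) = 4*(-3 + 8) = 4*5 = 20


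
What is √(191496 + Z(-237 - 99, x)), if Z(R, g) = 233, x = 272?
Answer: √191729 ≈ 437.87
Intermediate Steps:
√(191496 + Z(-237 - 99, x)) = √(191496 + 233) = √191729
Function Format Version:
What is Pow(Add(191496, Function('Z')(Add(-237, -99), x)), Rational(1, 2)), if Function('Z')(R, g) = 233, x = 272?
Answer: Pow(191729, Rational(1, 2)) ≈ 437.87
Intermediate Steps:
Pow(Add(191496, Function('Z')(Add(-237, -99), x)), Rational(1, 2)) = Pow(Add(191496, 233), Rational(1, 2)) = Pow(191729, Rational(1, 2))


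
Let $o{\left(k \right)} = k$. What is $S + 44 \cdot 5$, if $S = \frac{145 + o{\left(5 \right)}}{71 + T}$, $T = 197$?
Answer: $\frac{29555}{134} \approx 220.56$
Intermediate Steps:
$S = \frac{75}{134}$ ($S = \frac{145 + 5}{71 + 197} = \frac{150}{268} = 150 \cdot \frac{1}{268} = \frac{75}{134} \approx 0.5597$)
$S + 44 \cdot 5 = \frac{75}{134} + 44 \cdot 5 = \frac{75}{134} + 220 = \frac{29555}{134}$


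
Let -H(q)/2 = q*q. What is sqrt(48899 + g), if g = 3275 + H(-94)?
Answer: sqrt(34502) ≈ 185.75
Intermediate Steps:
H(q) = -2*q**2 (H(q) = -2*q*q = -2*q**2)
g = -14397 (g = 3275 - 2*(-94)**2 = 3275 - 2*8836 = 3275 - 17672 = -14397)
sqrt(48899 + g) = sqrt(48899 - 14397) = sqrt(34502)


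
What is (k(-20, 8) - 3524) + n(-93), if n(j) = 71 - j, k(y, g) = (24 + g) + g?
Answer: -3320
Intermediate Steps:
k(y, g) = 24 + 2*g
(k(-20, 8) - 3524) + n(-93) = ((24 + 2*8) - 3524) + (71 - 1*(-93)) = ((24 + 16) - 3524) + (71 + 93) = (40 - 3524) + 164 = -3484 + 164 = -3320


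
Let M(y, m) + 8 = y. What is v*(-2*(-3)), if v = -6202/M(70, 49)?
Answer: -18606/31 ≈ -600.19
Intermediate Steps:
M(y, m) = -8 + y
v = -3101/31 (v = -6202/(-8 + 70) = -6202/62 = -6202*1/62 = -3101/31 ≈ -100.03)
v*(-2*(-3)) = -(-6202)*(-3)/31 = -3101/31*6 = -18606/31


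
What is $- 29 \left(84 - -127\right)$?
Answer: $-6119$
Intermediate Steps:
$- 29 \left(84 - -127\right) = - 29 \left(84 + \left(-29 + 156\right)\right) = - 29 \left(84 + 127\right) = \left(-29\right) 211 = -6119$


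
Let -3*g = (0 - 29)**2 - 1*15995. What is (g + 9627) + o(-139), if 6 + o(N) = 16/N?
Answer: 6118315/417 ≈ 14672.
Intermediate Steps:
o(N) = -6 + 16/N
g = 15154/3 (g = -((0 - 29)**2 - 1*15995)/3 = -((-29)**2 - 15995)/3 = -(841 - 15995)/3 = -1/3*(-15154) = 15154/3 ≈ 5051.3)
(g + 9627) + o(-139) = (15154/3 + 9627) + (-6 + 16/(-139)) = 44035/3 + (-6 + 16*(-1/139)) = 44035/3 + (-6 - 16/139) = 44035/3 - 850/139 = 6118315/417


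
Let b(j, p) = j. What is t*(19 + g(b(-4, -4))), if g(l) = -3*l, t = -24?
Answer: -744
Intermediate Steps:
t*(19 + g(b(-4, -4))) = -24*(19 - 3*(-4)) = -24*(19 + 12) = -24*31 = -744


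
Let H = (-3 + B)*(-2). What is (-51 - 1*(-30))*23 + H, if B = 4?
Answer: -485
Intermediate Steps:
H = -2 (H = (-3 + 4)*(-2) = 1*(-2) = -2)
(-51 - 1*(-30))*23 + H = (-51 - 1*(-30))*23 - 2 = (-51 + 30)*23 - 2 = -21*23 - 2 = -483 - 2 = -485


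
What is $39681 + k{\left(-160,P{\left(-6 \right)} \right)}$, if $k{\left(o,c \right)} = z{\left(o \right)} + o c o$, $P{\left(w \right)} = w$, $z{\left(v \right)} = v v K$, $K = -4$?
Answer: $-216319$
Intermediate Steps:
$z{\left(v \right)} = - 4 v^{2}$ ($z{\left(v \right)} = v v \left(-4\right) = v^{2} \left(-4\right) = - 4 v^{2}$)
$k{\left(o,c \right)} = - 4 o^{2} + c o^{2}$ ($k{\left(o,c \right)} = - 4 o^{2} + o c o = - 4 o^{2} + c o o = - 4 o^{2} + c o^{2}$)
$39681 + k{\left(-160,P{\left(-6 \right)} \right)} = 39681 + \left(-160\right)^{2} \left(-4 - 6\right) = 39681 + 25600 \left(-10\right) = 39681 - 256000 = -216319$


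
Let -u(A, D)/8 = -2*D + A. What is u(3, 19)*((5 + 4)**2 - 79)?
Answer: 560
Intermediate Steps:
u(A, D) = -8*A + 16*D (u(A, D) = -8*(-2*D + A) = -8*(A - 2*D) = -8*A + 16*D)
u(3, 19)*((5 + 4)**2 - 79) = (-8*3 + 16*19)*((5 + 4)**2 - 79) = (-24 + 304)*(9**2 - 79) = 280*(81 - 79) = 280*2 = 560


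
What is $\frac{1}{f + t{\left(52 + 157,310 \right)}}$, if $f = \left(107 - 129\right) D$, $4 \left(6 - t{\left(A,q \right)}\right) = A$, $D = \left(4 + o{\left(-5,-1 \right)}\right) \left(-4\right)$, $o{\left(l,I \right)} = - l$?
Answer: $\frac{4}{2983} \approx 0.0013409$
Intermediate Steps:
$D = -36$ ($D = \left(4 - -5\right) \left(-4\right) = \left(4 + 5\right) \left(-4\right) = 9 \left(-4\right) = -36$)
$t{\left(A,q \right)} = 6 - \frac{A}{4}$
$f = 792$ ($f = \left(107 - 129\right) \left(-36\right) = \left(-22\right) \left(-36\right) = 792$)
$\frac{1}{f + t{\left(52 + 157,310 \right)}} = \frac{1}{792 + \left(6 - \frac{52 + 157}{4}\right)} = \frac{1}{792 + \left(6 - \frac{209}{4}\right)} = \frac{1}{792 - \frac{185}{4}} = \frac{1}{\frac{2983}{4}} = \frac{4}{2983}$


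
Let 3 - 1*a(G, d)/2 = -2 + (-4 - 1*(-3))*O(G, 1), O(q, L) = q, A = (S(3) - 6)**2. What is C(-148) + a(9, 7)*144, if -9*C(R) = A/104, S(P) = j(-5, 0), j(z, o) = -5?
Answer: 3773831/936 ≈ 4031.9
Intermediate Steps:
S(P) = -5
A = 121 (A = (-5 - 6)**2 = (-11)**2 = 121)
a(G, d) = 10 + 2*G (a(G, d) = 6 - 2*(-2 + (-4 - 1*(-3))*G) = 6 - 2*(-2 + (-4 + 3)*G) = 6 - 2*(-2 - G) = 6 + (4 + 2*G) = 10 + 2*G)
C(R) = -121/936 (C(R) = -121/(9*104) = -1/9*121/104 = -121/936)
C(-148) + a(9, 7)*144 = -121/936 + (10 + 2*9)*144 = -121/936 + (10 + 18)*144 = -121/936 + 28*144 = -121/936 + 4032 = 3773831/936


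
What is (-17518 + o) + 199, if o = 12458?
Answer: -4861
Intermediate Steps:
(-17518 + o) + 199 = (-17518 + 12458) + 199 = -5060 + 199 = -4861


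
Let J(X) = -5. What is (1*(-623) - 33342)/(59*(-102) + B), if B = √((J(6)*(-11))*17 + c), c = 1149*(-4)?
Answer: 40880274/7243997 + 6793*I*√3661/7243997 ≈ 5.6433 + 0.056739*I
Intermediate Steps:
c = -4596
B = I*√3661 (B = √(-5*(-11)*17 - 4596) = √(55*17 - 4596) = √(935 - 4596) = √(-3661) = I*√3661 ≈ 60.506*I)
(1*(-623) - 33342)/(59*(-102) + B) = (1*(-623) - 33342)/(59*(-102) + I*√3661) = (-623 - 33342)/(-6018 + I*√3661) = -33965/(-6018 + I*√3661)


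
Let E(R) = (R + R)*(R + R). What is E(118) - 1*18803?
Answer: 36893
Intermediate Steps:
E(R) = 4*R² (E(R) = (2*R)*(2*R) = 4*R²)
E(118) - 1*18803 = 4*118² - 1*18803 = 4*13924 - 18803 = 55696 - 18803 = 36893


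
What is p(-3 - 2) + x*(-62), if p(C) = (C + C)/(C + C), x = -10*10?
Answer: 6201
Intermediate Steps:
x = -100
p(C) = 1 (p(C) = (2*C)/((2*C)) = (2*C)*(1/(2*C)) = 1)
p(-3 - 2) + x*(-62) = 1 - 100*(-62) = 1 + 6200 = 6201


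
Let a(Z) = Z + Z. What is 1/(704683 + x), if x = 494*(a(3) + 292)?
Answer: 1/851895 ≈ 1.1739e-6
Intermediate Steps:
a(Z) = 2*Z
x = 147212 (x = 494*(2*3 + 292) = 494*(6 + 292) = 494*298 = 147212)
1/(704683 + x) = 1/(704683 + 147212) = 1/851895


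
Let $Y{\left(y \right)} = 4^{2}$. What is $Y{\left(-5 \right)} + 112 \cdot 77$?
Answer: $8640$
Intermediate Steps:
$Y{\left(y \right)} = 16$
$Y{\left(-5 \right)} + 112 \cdot 77 = 16 + 112 \cdot 77 = 16 + 8624 = 8640$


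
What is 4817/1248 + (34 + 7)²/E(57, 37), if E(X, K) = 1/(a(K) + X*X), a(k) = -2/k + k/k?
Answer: 252267014453/46176 ≈ 5.4632e+6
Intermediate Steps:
a(k) = 1 - 2/k (a(k) = -2/k + 1 = 1 - 2/k)
E(X, K) = 1/(X² + (-2 + K)/K) (E(X, K) = 1/((-2 + K)/K + X*X) = 1/((-2 + K)/K + X²) = 1/(X² + (-2 + K)/K))
4817/1248 + (34 + 7)²/E(57, 37) = 4817/1248 + (34 + 7)²/((37/(-2 + 37 + 37*57²))) = 4817*(1/1248) + 41²/((37/(-2 + 37 + 37*3249))) = 4817/1248 + 1681/((37/(-2 + 37 + 120213))) = 4817/1248 + 1681/((37/120248)) = 4817/1248 + 1681/((37*(1/120248))) = 4817/1248 + 1681/(37/120248) = 4817/1248 + 1681*(120248/37) = 4817/1248 + 202136888/37 = 252267014453/46176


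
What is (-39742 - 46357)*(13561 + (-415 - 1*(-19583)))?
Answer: -2817934171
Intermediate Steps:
(-39742 - 46357)*(13561 + (-415 - 1*(-19583))) = -86099*(13561 + (-415 + 19583)) = -86099*(13561 + 19168) = -86099*32729 = -2817934171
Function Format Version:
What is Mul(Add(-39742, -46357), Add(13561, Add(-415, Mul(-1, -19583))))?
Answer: -2817934171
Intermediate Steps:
Mul(Add(-39742, -46357), Add(13561, Add(-415, Mul(-1, -19583)))) = Mul(-86099, Add(13561, Add(-415, 19583))) = Mul(-86099, Add(13561, 19168)) = Mul(-86099, 32729) = -2817934171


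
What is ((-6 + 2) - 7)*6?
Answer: -66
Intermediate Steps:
((-6 + 2) - 7)*6 = (-4 - 7)*6 = -11*6 = -66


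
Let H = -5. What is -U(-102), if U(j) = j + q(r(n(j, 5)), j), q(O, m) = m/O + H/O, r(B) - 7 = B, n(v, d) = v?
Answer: 9583/95 ≈ 100.87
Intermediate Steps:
r(B) = 7 + B
q(O, m) = -5/O + m/O (q(O, m) = m/O - 5/O = -5/O + m/O)
U(j) = j + (-5 + j)/(7 + j)
-U(-102) = -(-5 - 102 - 102*(7 - 102))/(7 - 102) = -(-5 - 102 - 102*(-95))/(-95) = -(-1)*(-5 - 102 + 9690)/95 = -(-1)*9583/95 = -1*(-9583/95) = 9583/95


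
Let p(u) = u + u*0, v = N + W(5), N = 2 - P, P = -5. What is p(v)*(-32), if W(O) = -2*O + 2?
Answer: 32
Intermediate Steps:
W(O) = 2 - 2*O
N = 7 (N = 2 - 1*(-5) = 2 + 5 = 7)
v = -1 (v = 7 + (2 - 2*5) = 7 + (2 - 10) = 7 - 8 = -1)
p(u) = u (p(u) = u + 0 = u)
p(v)*(-32) = -1*(-32) = 32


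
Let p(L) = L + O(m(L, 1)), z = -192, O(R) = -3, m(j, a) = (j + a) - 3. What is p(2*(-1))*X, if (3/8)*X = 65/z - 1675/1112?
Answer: 246175/10008 ≈ 24.598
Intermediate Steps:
m(j, a) = -3 + a + j (m(j, a) = (a + j) - 3 = -3 + a + j)
p(L) = -3 + L (p(L) = L - 3 = -3 + L)
X = -49235/10008 (X = 8*(65/(-192) - 1675/1112)/3 = 8*(65*(-1/192) - 1675*1/1112)/3 = 8*(-65/192 - 1675/1112)/3 = (8/3)*(-49235/26688) = -49235/10008 ≈ -4.9196)
p(2*(-1))*X = (-3 + 2*(-1))*(-49235/10008) = (-3 - 2)*(-49235/10008) = -5*(-49235/10008) = 246175/10008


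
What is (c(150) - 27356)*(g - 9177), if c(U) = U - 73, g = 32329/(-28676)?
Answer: 7179614049699/28676 ≈ 2.5037e+8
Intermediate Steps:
g = -32329/28676 (g = 32329*(-1/28676) = -32329/28676 ≈ -1.1274)
c(U) = -73 + U
(c(150) - 27356)*(g - 9177) = ((-73 + 150) - 27356)*(-32329/28676 - 9177) = (77 - 27356)*(-263191981/28676) = -27279*(-263191981/28676) = 7179614049699/28676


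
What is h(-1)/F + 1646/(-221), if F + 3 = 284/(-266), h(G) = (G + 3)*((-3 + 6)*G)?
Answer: -714128/119561 ≈ -5.9729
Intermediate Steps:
h(G) = 3*G*(3 + G) (h(G) = (3 + G)*(3*G) = 3*G*(3 + G))
F = -541/133 (F = -3 + 284/(-266) = -3 + 284*(-1/266) = -3 - 142/133 = -541/133 ≈ -4.0677)
h(-1)/F + 1646/(-221) = (3*(-1)*(3 - 1))/(-541/133) + 1646/(-221) = (3*(-1)*2)*(-133/541) + 1646*(-1/221) = -6*(-133/541) - 1646/221 = 798/541 - 1646/221 = -714128/119561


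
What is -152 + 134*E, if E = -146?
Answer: -19716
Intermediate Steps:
-152 + 134*E = -152 + 134*(-146) = -152 - 19564 = -19716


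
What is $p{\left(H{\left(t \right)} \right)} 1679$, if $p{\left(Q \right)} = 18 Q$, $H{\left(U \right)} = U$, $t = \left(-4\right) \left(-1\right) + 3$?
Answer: $211554$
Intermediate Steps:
$t = 7$ ($t = 4 + 3 = 7$)
$p{\left(H{\left(t \right)} \right)} 1679 = 18 \cdot 7 \cdot 1679 = 126 \cdot 1679 = 211554$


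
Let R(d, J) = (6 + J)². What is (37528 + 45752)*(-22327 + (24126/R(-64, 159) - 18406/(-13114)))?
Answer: -7375425942298912/3966985 ≈ -1.8592e+9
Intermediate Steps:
(37528 + 45752)*(-22327 + (24126/R(-64, 159) - 18406/(-13114))) = (37528 + 45752)*(-22327 + (24126/((6 + 159)²) - 18406/(-13114))) = 83280*(-22327 + (24126/(165²) - 18406*(-1/13114))) = 83280*(-22327 + (24126/27225 + 9203/6557)) = 83280*(-22327 + (24126*(1/27225) + 9203/6557)) = 83280*(-22327 + (8042/9075 + 9203/6557)) = 83280*(-22327 + 136248619/59504775) = 83280*(-1328426862806/59504775) = -7375425942298912/3966985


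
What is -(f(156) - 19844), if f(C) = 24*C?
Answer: 16100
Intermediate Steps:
-(f(156) - 19844) = -(24*156 - 19844) = -(3744 - 19844) = -1*(-16100) = 16100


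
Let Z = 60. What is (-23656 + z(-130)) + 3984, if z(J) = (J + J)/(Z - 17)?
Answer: -846156/43 ≈ -19678.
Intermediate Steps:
z(J) = 2*J/43 (z(J) = (J + J)/(60 - 17) = (2*J)/43 = (2*J)*(1/43) = 2*J/43)
(-23656 + z(-130)) + 3984 = (-23656 + (2/43)*(-130)) + 3984 = (-23656 - 260/43) + 3984 = -1017468/43 + 3984 = -846156/43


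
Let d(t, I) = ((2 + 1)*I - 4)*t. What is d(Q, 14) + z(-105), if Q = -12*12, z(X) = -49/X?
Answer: -82073/15 ≈ -5471.5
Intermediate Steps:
Q = -144
d(t, I) = t*(-4 + 3*I) (d(t, I) = (3*I - 4)*t = (-4 + 3*I)*t = t*(-4 + 3*I))
d(Q, 14) + z(-105) = -144*(-4 + 3*14) - 49/(-105) = -144*(-4 + 42) - 49*(-1/105) = -144*38 + 7/15 = -5472 + 7/15 = -82073/15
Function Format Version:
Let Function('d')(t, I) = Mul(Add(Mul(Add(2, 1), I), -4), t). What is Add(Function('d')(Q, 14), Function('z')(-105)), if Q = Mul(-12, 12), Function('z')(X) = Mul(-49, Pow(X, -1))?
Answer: Rational(-82073, 15) ≈ -5471.5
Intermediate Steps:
Q = -144
Function('d')(t, I) = Mul(t, Add(-4, Mul(3, I))) (Function('d')(t, I) = Mul(Add(Mul(3, I), -4), t) = Mul(Add(-4, Mul(3, I)), t) = Mul(t, Add(-4, Mul(3, I))))
Add(Function('d')(Q, 14), Function('z')(-105)) = Add(Mul(-144, Add(-4, Mul(3, 14))), Mul(-49, Pow(-105, -1))) = Add(Mul(-144, Add(-4, 42)), Mul(-49, Rational(-1, 105))) = Add(Mul(-144, 38), Rational(7, 15)) = Add(-5472, Rational(7, 15)) = Rational(-82073, 15)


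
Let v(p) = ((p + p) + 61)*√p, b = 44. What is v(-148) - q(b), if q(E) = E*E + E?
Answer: -1980 - 470*I*√37 ≈ -1980.0 - 2858.9*I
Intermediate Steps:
q(E) = E + E² (q(E) = E² + E = E + E²)
v(p) = √p*(61 + 2*p) (v(p) = (2*p + 61)*√p = (61 + 2*p)*√p = √p*(61 + 2*p))
v(-148) - q(b) = √(-148)*(61 + 2*(-148)) - 44*(1 + 44) = (2*I*√37)*(61 - 296) - 44*45 = (2*I*√37)*(-235) - 1*1980 = -470*I*√37 - 1980 = -1980 - 470*I*√37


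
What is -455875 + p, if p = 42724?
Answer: -413151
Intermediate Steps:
-455875 + p = -455875 + 42724 = -413151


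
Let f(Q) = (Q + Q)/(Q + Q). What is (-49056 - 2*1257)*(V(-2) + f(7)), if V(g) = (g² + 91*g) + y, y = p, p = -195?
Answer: 19184040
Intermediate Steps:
y = -195
f(Q) = 1 (f(Q) = (2*Q)/((2*Q)) = (2*Q)*(1/(2*Q)) = 1)
V(g) = -195 + g² + 91*g (V(g) = (g² + 91*g) - 195 = -195 + g² + 91*g)
(-49056 - 2*1257)*(V(-2) + f(7)) = (-49056 - 2*1257)*((-195 + (-2)² + 91*(-2)) + 1) = (-49056 - 2514)*((-195 + 4 - 182) + 1) = -51570*(-373 + 1) = -51570*(-372) = 19184040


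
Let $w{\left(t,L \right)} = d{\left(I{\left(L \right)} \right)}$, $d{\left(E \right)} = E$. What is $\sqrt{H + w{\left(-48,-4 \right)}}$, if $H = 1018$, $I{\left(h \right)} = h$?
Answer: $13 \sqrt{6} \approx 31.843$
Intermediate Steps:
$w{\left(t,L \right)} = L$
$\sqrt{H + w{\left(-48,-4 \right)}} = \sqrt{1018 - 4} = \sqrt{1014} = 13 \sqrt{6}$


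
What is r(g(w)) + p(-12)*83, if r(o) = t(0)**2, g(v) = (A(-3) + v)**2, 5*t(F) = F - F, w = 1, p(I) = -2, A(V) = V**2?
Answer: -166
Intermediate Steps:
t(F) = 0 (t(F) = (F - F)/5 = (1/5)*0 = 0)
g(v) = (9 + v)**2 (g(v) = ((-3)**2 + v)**2 = (9 + v)**2)
r(o) = 0 (r(o) = 0**2 = 0)
r(g(w)) + p(-12)*83 = 0 - 2*83 = 0 - 166 = -166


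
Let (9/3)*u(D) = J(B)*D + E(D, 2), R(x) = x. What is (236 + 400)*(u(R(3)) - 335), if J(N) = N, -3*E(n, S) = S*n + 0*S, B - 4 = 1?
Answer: -210304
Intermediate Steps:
B = 5 (B = 4 + 1 = 5)
E(n, S) = -S*n/3 (E(n, S) = -(S*n + 0*S)/3 = -(S*n + 0)/3 = -S*n/3)
u(D) = 13*D/9 (u(D) = (5*D - ⅓*2*D)/3 = (5*D - 2*D/3)/3 = (13*D/3)/3 = 13*D/9)
(236 + 400)*(u(R(3)) - 335) = (236 + 400)*((13/9)*3 - 335) = 636*(13/3 - 335) = 636*(-992/3) = -210304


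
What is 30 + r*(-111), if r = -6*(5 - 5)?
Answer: 30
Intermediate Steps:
r = 0 (r = -6*0 = 0)
30 + r*(-111) = 30 + 0*(-111) = 30 + 0 = 30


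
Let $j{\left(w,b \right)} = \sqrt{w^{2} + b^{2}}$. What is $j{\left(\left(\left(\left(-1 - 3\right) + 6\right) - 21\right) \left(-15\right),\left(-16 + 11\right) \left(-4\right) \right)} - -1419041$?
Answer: $1419041 + 5 \sqrt{3265} \approx 1.4193 \cdot 10^{6}$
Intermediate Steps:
$j{\left(w,b \right)} = \sqrt{b^{2} + w^{2}}$
$j{\left(\left(\left(\left(-1 - 3\right) + 6\right) - 21\right) \left(-15\right),\left(-16 + 11\right) \left(-4\right) \right)} - -1419041 = \sqrt{\left(\left(-16 + 11\right) \left(-4\right)\right)^{2} + \left(\left(\left(\left(-1 - 3\right) + 6\right) - 21\right) \left(-15\right)\right)^{2}} - -1419041 = \sqrt{\left(\left(-5\right) \left(-4\right)\right)^{2} + \left(\left(\left(-4 + 6\right) - 21\right) \left(-15\right)\right)^{2}} + 1419041 = \sqrt{20^{2} + \left(\left(2 - 21\right) \left(-15\right)\right)^{2}} + 1419041 = \sqrt{400 + \left(\left(-19\right) \left(-15\right)\right)^{2}} + 1419041 = \sqrt{400 + 285^{2}} + 1419041 = \sqrt{400 + 81225} + 1419041 = \sqrt{81625} + 1419041 = 5 \sqrt{3265} + 1419041 = 1419041 + 5 \sqrt{3265}$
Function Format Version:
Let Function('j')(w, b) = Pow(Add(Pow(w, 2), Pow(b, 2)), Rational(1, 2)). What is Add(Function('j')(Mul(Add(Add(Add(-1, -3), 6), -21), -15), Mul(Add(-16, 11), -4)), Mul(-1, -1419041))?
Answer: Add(1419041, Mul(5, Pow(3265, Rational(1, 2)))) ≈ 1.4193e+6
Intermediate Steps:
Function('j')(w, b) = Pow(Add(Pow(b, 2), Pow(w, 2)), Rational(1, 2))
Add(Function('j')(Mul(Add(Add(Add(-1, -3), 6), -21), -15), Mul(Add(-16, 11), -4)), Mul(-1, -1419041)) = Add(Pow(Add(Pow(Mul(Add(-16, 11), -4), 2), Pow(Mul(Add(Add(Add(-1, -3), 6), -21), -15), 2)), Rational(1, 2)), Mul(-1, -1419041)) = Add(Pow(Add(Pow(Mul(-5, -4), 2), Pow(Mul(Add(Add(-4, 6), -21), -15), 2)), Rational(1, 2)), 1419041) = Add(Pow(Add(Pow(20, 2), Pow(Mul(Add(2, -21), -15), 2)), Rational(1, 2)), 1419041) = Add(Pow(Add(400, Pow(Mul(-19, -15), 2)), Rational(1, 2)), 1419041) = Add(Pow(Add(400, Pow(285, 2)), Rational(1, 2)), 1419041) = Add(Pow(Add(400, 81225), Rational(1, 2)), 1419041) = Add(Pow(81625, Rational(1, 2)), 1419041) = Add(Mul(5, Pow(3265, Rational(1, 2))), 1419041) = Add(1419041, Mul(5, Pow(3265, Rational(1, 2))))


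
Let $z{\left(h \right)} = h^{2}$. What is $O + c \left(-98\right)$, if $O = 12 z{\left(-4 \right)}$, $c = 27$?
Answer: $-2454$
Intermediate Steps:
$O = 192$ ($O = 12 \left(-4\right)^{2} = 12 \cdot 16 = 192$)
$O + c \left(-98\right) = 192 + 27 \left(-98\right) = 192 - 2646 = -2454$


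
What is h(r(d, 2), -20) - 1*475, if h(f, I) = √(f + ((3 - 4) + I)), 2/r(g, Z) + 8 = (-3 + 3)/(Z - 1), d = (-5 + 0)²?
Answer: -475 + I*√85/2 ≈ -475.0 + 4.6098*I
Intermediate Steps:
d = 25 (d = (-5)² = 25)
r(g, Z) = -¼ (r(g, Z) = 2/(-8 + (-3 + 3)/(Z - 1)) = 2/(-8 + 0/(-1 + Z)) = 2/(-8 + 0) = 2/(-8) = 2*(-⅛) = -¼)
h(f, I) = √(-1 + I + f) (h(f, I) = √(f + (-1 + I)) = √(-1 + I + f))
h(r(d, 2), -20) - 1*475 = √(-1 - 20 - ¼) - 1*475 = √(-85/4) - 475 = I*√85/2 - 475 = -475 + I*√85/2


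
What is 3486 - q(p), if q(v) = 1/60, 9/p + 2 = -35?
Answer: 209159/60 ≈ 3486.0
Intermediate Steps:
p = -9/37 (p = 9/(-2 - 35) = 9/(-37) = 9*(-1/37) = -9/37 ≈ -0.24324)
q(v) = 1/60
3486 - q(p) = 3486 - 1*1/60 = 3486 - 1/60 = 209159/60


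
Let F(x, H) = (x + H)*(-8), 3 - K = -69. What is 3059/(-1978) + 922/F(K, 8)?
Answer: -41103/13760 ≈ -2.9871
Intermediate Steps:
K = 72 (K = 3 - 1*(-69) = 3 + 69 = 72)
F(x, H) = -8*H - 8*x (F(x, H) = (H + x)*(-8) = -8*H - 8*x)
3059/(-1978) + 922/F(K, 8) = 3059/(-1978) + 922/(-8*8 - 8*72) = 3059*(-1/1978) + 922/(-64 - 576) = -133/86 + 922/(-640) = -133/86 + 922*(-1/640) = -133/86 - 461/320 = -41103/13760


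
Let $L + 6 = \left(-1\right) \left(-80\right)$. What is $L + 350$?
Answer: $424$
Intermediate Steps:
$L = 74$ ($L = -6 - -80 = -6 + 80 = 74$)
$L + 350 = 74 + 350 = 424$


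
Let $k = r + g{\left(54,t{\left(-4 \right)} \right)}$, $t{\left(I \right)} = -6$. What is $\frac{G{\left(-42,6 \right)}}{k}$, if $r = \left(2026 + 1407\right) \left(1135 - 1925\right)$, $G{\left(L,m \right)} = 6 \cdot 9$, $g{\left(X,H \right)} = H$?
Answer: $- \frac{27}{1356038} \approx -1.9911 \cdot 10^{-5}$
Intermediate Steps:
$G{\left(L,m \right)} = 54$
$r = -2712070$ ($r = 3433 \left(-790\right) = -2712070$)
$k = -2712076$ ($k = -2712070 - 6 = -2712076$)
$\frac{G{\left(-42,6 \right)}}{k} = \frac{54}{-2712076} = 54 \left(- \frac{1}{2712076}\right) = - \frac{27}{1356038}$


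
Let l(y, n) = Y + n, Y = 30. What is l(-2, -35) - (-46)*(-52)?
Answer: -2397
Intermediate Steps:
l(y, n) = 30 + n
l(-2, -35) - (-46)*(-52) = (30 - 35) - (-46)*(-52) = -5 - 1*2392 = -5 - 2392 = -2397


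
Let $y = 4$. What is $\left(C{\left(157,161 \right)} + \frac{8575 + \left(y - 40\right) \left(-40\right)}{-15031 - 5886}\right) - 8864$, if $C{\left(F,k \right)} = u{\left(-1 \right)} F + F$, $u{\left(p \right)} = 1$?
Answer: $- \frac{178850365}{20917} \approx -8550.5$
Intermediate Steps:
$C{\left(F,k \right)} = 2 F$ ($C{\left(F,k \right)} = 1 F + F = F + F = 2 F$)
$\left(C{\left(157,161 \right)} + \frac{8575 + \left(y - 40\right) \left(-40\right)}{-15031 - 5886}\right) - 8864 = \left(2 \cdot 157 + \frac{8575 + \left(4 - 40\right) \left(-40\right)}{-15031 - 5886}\right) - 8864 = \left(314 + \frac{8575 - -1440}{-20917}\right) - 8864 = \left(314 + \left(8575 + 1440\right) \left(- \frac{1}{20917}\right)\right) - 8864 = \left(314 + 10015 \left(- \frac{1}{20917}\right)\right) - 8864 = \left(314 - \frac{10015}{20917}\right) - 8864 = \frac{6557923}{20917} - 8864 = - \frac{178850365}{20917}$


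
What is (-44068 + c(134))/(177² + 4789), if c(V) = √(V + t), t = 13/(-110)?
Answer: -22034/18059 + √1619970/3972980 ≈ -1.2198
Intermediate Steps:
t = -13/110 (t = 13*(-1/110) = -13/110 ≈ -0.11818)
c(V) = √(-13/110 + V) (c(V) = √(V - 13/110) = √(-13/110 + V))
(-44068 + c(134))/(177² + 4789) = (-44068 + √(-1430 + 12100*134)/110)/(177² + 4789) = (-44068 + √(-1430 + 1621400)/110)/(31329 + 4789) = (-44068 + √1619970/110)/36118 = (-44068 + √1619970/110)*(1/36118) = -22034/18059 + √1619970/3972980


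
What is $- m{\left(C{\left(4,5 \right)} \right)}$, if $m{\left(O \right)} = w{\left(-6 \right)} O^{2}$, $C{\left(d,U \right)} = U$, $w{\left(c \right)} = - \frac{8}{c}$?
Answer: $- \frac{100}{3} \approx -33.333$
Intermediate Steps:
$m{\left(O \right)} = \frac{4 O^{2}}{3}$ ($m{\left(O \right)} = - \frac{8}{-6} O^{2} = \left(-8\right) \left(- \frac{1}{6}\right) O^{2} = \frac{4 O^{2}}{3}$)
$- m{\left(C{\left(4,5 \right)} \right)} = - \frac{4 \cdot 5^{2}}{3} = - \frac{4 \cdot 25}{3} = \left(-1\right) \frac{100}{3} = - \frac{100}{3}$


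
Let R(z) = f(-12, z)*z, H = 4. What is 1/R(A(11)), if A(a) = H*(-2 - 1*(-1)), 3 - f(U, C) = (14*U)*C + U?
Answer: 1/2628 ≈ 0.00038052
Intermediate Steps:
f(U, C) = 3 - U - 14*C*U (f(U, C) = 3 - ((14*U)*C + U) = 3 - (14*C*U + U) = 3 - (U + 14*C*U) = 3 + (-U - 14*C*U) = 3 - U - 14*C*U)
A(a) = -4 (A(a) = 4*(-2 - 1*(-1)) = 4*(-2 + 1) = 4*(-1) = -4)
R(z) = z*(15 + 168*z) (R(z) = (3 - 1*(-12) - 14*z*(-12))*z = (3 + 12 + 168*z)*z = (15 + 168*z)*z = z*(15 + 168*z))
1/R(A(11)) = 1/(3*(-4)*(5 + 56*(-4))) = 1/(3*(-4)*(5 - 224)) = 1/(3*(-4)*(-219)) = 1/2628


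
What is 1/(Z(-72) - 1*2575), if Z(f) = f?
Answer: -1/2647 ≈ -0.00037779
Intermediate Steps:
1/(Z(-72) - 1*2575) = 1/(-72 - 1*2575) = 1/(-72 - 2575) = 1/(-2647) = -1/2647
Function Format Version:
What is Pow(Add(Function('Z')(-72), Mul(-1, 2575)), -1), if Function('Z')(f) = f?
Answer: Rational(-1, 2647) ≈ -0.00037779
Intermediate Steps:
Pow(Add(Function('Z')(-72), Mul(-1, 2575)), -1) = Pow(Add(-72, Mul(-1, 2575)), -1) = Pow(Add(-72, -2575), -1) = Pow(-2647, -1) = Rational(-1, 2647)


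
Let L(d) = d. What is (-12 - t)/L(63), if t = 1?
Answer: -13/63 ≈ -0.20635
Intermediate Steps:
(-12 - t)/L(63) = (-12 - 1*1)/63 = (-12 - 1)*(1/63) = -13*1/63 = -13/63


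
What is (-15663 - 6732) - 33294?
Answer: -55689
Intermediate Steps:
(-15663 - 6732) - 33294 = -22395 - 33294 = -55689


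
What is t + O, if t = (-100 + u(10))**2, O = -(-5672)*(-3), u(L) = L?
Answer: -8916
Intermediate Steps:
O = -17016 (O = -709*24 = -17016)
t = 8100 (t = (-100 + 10)**2 = (-90)**2 = 8100)
t + O = 8100 - 17016 = -8916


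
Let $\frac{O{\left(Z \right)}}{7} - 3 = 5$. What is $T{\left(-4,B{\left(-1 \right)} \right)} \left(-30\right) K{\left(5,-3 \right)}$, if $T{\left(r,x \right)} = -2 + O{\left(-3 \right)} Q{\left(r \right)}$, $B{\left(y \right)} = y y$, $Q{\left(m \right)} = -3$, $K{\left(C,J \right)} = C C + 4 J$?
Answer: $66300$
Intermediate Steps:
$K{\left(C,J \right)} = C^{2} + 4 J$
$O{\left(Z \right)} = 56$ ($O{\left(Z \right)} = 21 + 7 \cdot 5 = 21 + 35 = 56$)
$B{\left(y \right)} = y^{2}$
$T{\left(r,x \right)} = -170$ ($T{\left(r,x \right)} = -2 + 56 \left(-3\right) = -2 - 168 = -170$)
$T{\left(-4,B{\left(-1 \right)} \right)} \left(-30\right) K{\left(5,-3 \right)} = \left(-170\right) \left(-30\right) \left(5^{2} + 4 \left(-3\right)\right) = 5100 \left(25 - 12\right) = 5100 \cdot 13 = 66300$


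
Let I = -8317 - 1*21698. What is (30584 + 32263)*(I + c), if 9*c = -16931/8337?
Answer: -15726640730758/8337 ≈ -1.8864e+9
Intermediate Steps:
c = -16931/75033 (c = (-16931/8337)/9 = (-16931*1/8337)/9 = (⅑)*(-16931/8337) = -16931/75033 ≈ -0.22565)
I = -30015 (I = -8317 - 21698 = -30015)
(30584 + 32263)*(I + c) = (30584 + 32263)*(-30015 - 16931/75033) = 62847*(-2252132426/75033) = -15726640730758/8337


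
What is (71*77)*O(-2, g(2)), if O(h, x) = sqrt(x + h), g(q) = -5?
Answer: 5467*I*sqrt(7) ≈ 14464.0*I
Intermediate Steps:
O(h, x) = sqrt(h + x)
(71*77)*O(-2, g(2)) = (71*77)*sqrt(-2 - 5) = 5467*sqrt(-7) = 5467*(I*sqrt(7)) = 5467*I*sqrt(7)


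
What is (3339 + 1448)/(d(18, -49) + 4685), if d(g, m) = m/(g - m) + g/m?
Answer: 15715721/15377248 ≈ 1.0220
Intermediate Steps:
d(g, m) = g/m + m/(g - m)
(3339 + 1448)/(d(18, -49) + 4685) = (3339 + 1448)/((18² + (-49)² - 1*18*(-49))/((-49)*(18 - 1*(-49))) + 4685) = 4787/(-(324 + 2401 + 882)/(49*(18 + 49)) + 4685) = 4787/(-1/49*3607/67 + 4685) = 4787/(-1/49*1/67*3607 + 4685) = 4787/(-3607/3283 + 4685) = 4787/(15377248/3283) = 4787*(3283/15377248) = 15715721/15377248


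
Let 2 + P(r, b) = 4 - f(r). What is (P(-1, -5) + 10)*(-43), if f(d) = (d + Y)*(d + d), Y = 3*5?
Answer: -1720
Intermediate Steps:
Y = 15
f(d) = 2*d*(15 + d) (f(d) = (d + 15)*(d + d) = (15 + d)*(2*d) = 2*d*(15 + d))
P(r, b) = 2 - 2*r*(15 + r) (P(r, b) = -2 + (4 - 2*r*(15 + r)) = 2 - 2*r*(15 + r))
(P(-1, -5) + 10)*(-43) = ((2 - 2*(-1)*(15 - 1)) + 10)*(-43) = ((2 - 2*(-1)*14) + 10)*(-43) = ((2 + 28) + 10)*(-43) = (30 + 10)*(-43) = 40*(-43) = -1720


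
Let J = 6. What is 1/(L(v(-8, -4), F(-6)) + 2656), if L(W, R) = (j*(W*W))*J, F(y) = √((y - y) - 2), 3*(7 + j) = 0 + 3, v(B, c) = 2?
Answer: 1/2512 ≈ 0.00039809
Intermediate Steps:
j = -6 (j = -7 + (0 + 3)/3 = -7 + (⅓)*3 = -7 + 1 = -6)
F(y) = I*√2 (F(y) = √(0 - 2) = √(-2) = I*√2)
L(W, R) = -36*W² (L(W, R) = -6*W*W*6 = -6*W²*6 = -36*W²)
1/(L(v(-8, -4), F(-6)) + 2656) = 1/(-36*2² + 2656) = 1/(-36*4 + 2656) = 1/(-144 + 2656) = 1/2512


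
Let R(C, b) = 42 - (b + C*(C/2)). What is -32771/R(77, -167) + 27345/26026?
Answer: 168772217/13039026 ≈ 12.944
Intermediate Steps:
R(C, b) = 42 - b - C²/2 (R(C, b) = 42 - (b + C*(C*(½))) = 42 - (b + C*(C/2)) = 42 - (b + C²/2) = 42 + (-b - C²/2) = 42 - b - C²/2)
-32771/R(77, -167) + 27345/26026 = -32771/(42 - 1*(-167) - ½*77²) + 27345/26026 = -32771/(42 + 167 - ½*5929) + 27345*(1/26026) = -32771/(42 + 167 - 5929/2) + 27345/26026 = -32771/(-5511/2) + 27345/26026 = -32771*(-2/5511) + 27345/26026 = 65542/5511 + 27345/26026 = 168772217/13039026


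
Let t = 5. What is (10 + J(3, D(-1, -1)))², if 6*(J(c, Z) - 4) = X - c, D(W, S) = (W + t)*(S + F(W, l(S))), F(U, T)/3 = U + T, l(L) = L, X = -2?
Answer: 6241/36 ≈ 173.36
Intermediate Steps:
F(U, T) = 3*T + 3*U (F(U, T) = 3*(U + T) = 3*(T + U) = 3*T + 3*U)
D(W, S) = (5 + W)*(3*W + 4*S) (D(W, S) = (W + 5)*(S + (3*S + 3*W)) = (5 + W)*(3*W + 4*S))
J(c, Z) = 11/3 - c/6 (J(c, Z) = 4 + (-2 - c)/6 = 4 + (-⅓ - c/6) = 11/3 - c/6)
(10 + J(3, D(-1, -1)))² = (10 + (11/3 - ⅙*3))² = (10 + (11/3 - ½))² = (10 + 19/6)² = (79/6)² = 6241/36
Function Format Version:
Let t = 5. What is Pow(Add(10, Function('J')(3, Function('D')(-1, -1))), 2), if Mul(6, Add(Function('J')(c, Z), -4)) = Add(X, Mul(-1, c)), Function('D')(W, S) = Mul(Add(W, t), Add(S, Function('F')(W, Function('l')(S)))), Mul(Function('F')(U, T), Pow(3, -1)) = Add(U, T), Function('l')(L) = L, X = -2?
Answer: Rational(6241, 36) ≈ 173.36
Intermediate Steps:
Function('F')(U, T) = Add(Mul(3, T), Mul(3, U)) (Function('F')(U, T) = Mul(3, Add(U, T)) = Mul(3, Add(T, U)) = Add(Mul(3, T), Mul(3, U)))
Function('D')(W, S) = Mul(Add(5, W), Add(Mul(3, W), Mul(4, S))) (Function('D')(W, S) = Mul(Add(W, 5), Add(S, Add(Mul(3, S), Mul(3, W)))) = Mul(Add(5, W), Add(Mul(3, W), Mul(4, S))))
Function('J')(c, Z) = Add(Rational(11, 3), Mul(Rational(-1, 6), c)) (Function('J')(c, Z) = Add(4, Mul(Rational(1, 6), Add(-2, Mul(-1, c)))) = Add(4, Add(Rational(-1, 3), Mul(Rational(-1, 6), c))) = Add(Rational(11, 3), Mul(Rational(-1, 6), c)))
Pow(Add(10, Function('J')(3, Function('D')(-1, -1))), 2) = Pow(Add(10, Add(Rational(11, 3), Mul(Rational(-1, 6), 3))), 2) = Pow(Add(10, Add(Rational(11, 3), Rational(-1, 2))), 2) = Pow(Add(10, Rational(19, 6)), 2) = Pow(Rational(79, 6), 2) = Rational(6241, 36)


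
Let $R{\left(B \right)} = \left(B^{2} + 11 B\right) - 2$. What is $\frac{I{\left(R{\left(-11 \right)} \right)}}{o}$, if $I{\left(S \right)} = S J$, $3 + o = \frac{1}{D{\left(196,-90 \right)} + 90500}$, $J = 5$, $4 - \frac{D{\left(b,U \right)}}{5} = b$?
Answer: $\frac{895400}{268619} \approx 3.3333$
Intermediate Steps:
$R{\left(B \right)} = -2 + B^{2} + 11 B$
$D{\left(b,U \right)} = 20 - 5 b$
$o = - \frac{268619}{89540}$ ($o = -3 + \frac{1}{\left(20 - 980\right) + 90500} = -3 + \frac{1}{-960 + 90500} = -3 + \frac{1}{89540} = - \frac{268619}{89540} \approx -3.0$)
$I{\left(S \right)} = 5 S$ ($I{\left(S \right)} = S 5 = 5 S$)
$\frac{I{\left(R{\left(-11 \right)} \right)}}{o} = \frac{5 \left(-2 + \left(-11\right)^{2} + 11 \left(-11\right)\right)}{- \frac{268619}{89540}} = 5 \left(-2 + 121 - 121\right) \left(- \frac{89540}{268619}\right) = 5 \left(-2\right) \left(- \frac{89540}{268619}\right) = \left(-10\right) \left(- \frac{89540}{268619}\right) = \frac{895400}{268619}$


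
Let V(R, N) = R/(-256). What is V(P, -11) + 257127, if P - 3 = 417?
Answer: 16456023/64 ≈ 2.5713e+5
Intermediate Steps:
P = 420 (P = 3 + 417 = 420)
V(R, N) = -R/256 (V(R, N) = R*(-1/256) = -R/256)
V(P, -11) + 257127 = -1/256*420 + 257127 = -105/64 + 257127 = 16456023/64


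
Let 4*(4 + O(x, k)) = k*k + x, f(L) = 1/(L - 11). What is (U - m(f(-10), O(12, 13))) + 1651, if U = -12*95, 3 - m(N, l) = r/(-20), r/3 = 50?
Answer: 1001/2 ≈ 500.50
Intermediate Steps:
r = 150 (r = 3*50 = 150)
f(L) = 1/(-11 + L)
O(x, k) = -4 + x/4 + k²/4 (O(x, k) = -4 + (k*k + x)/4 = -4 + (k² + x)/4 = -4 + (x + k²)/4 = -4 + (x/4 + k²/4) = -4 + x/4 + k²/4)
m(N, l) = 21/2 (m(N, l) = 3 - 150/(-20) = 3 - 150*(-1)/20 = 3 - 1*(-15/2) = 3 + 15/2 = 21/2)
U = -1140
(U - m(f(-10), O(12, 13))) + 1651 = (-1140 - 1*21/2) + 1651 = (-1140 - 21/2) + 1651 = -2301/2 + 1651 = 1001/2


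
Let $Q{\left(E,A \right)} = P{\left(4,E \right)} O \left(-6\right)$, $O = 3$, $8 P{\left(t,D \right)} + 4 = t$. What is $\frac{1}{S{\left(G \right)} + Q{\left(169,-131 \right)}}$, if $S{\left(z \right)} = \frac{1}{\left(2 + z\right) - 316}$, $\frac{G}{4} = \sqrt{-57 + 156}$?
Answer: $-314 + 12 \sqrt{11} \approx -274.2$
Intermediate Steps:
$G = 12 \sqrt{11}$ ($G = 4 \sqrt{-57 + 156} = 4 \sqrt{99} = 4 \cdot 3 \sqrt{11} = 12 \sqrt{11} \approx 39.799$)
$P{\left(t,D \right)} = - \frac{1}{2} + \frac{t}{8}$
$S{\left(z \right)} = \frac{1}{-314 + z}$
$Q{\left(E,A \right)} = 0$ ($Q{\left(E,A \right)} = \left(- \frac{1}{2} + \frac{1}{8} \cdot 4\right) 3 \left(-6\right) = \left(- \frac{1}{2} + \frac{1}{2}\right) \left(-18\right) = 0 \left(-18\right) = 0$)
$\frac{1}{S{\left(G \right)} + Q{\left(169,-131 \right)}} = \frac{1}{\frac{1}{-314 + 12 \sqrt{11}} + 0} = \frac{1}{\frac{1}{-314 + 12 \sqrt{11}}} = -314 + 12 \sqrt{11}$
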